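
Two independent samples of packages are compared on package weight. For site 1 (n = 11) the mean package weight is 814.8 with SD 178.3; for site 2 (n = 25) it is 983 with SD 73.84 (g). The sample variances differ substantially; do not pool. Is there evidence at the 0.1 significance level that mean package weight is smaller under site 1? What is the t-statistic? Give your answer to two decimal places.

Let group 1 = site 1, group 2 = site 2. H0: μ_1 = μ_2; H1: μ_1 < μ_2 (Welch's two-sample t-test, left-tailed).
t = (x̄_1 − x̄_2)/√(s_1²/n_1 + s_2²/n_2) = (814.8 − 983)/√(178.3²/11 + 73.84²/25) = -3.02
Welch–Satterthwaite df ≈ 11.54
p-value = P(T ≤ -3.02) ≈ 0.0056
Since p ≈ 0.0056 < α = 0.1, reject H0; the data support H1.

-3.02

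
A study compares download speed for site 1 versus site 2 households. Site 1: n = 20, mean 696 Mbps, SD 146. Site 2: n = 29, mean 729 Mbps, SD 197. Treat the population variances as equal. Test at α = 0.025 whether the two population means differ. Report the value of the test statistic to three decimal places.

Let group 1 = site 1, group 2 = site 2. H0: μ_1 = μ_2; H1: μ_1 ≠ μ_2 (two-sample pooled-variance t-test, two-sided).
s_p² = [(20−1)·146² + (29−1)·197²]/(20+29−2) = 31737.4
t = (696 − 729)/√[31737.4·(1/20 + 1/29)] = -0.637
df = n₁ + n₂ − 2 = 47
Two-sided p-value ≈ 0.5270
Since p ≈ 0.5270 > α = 0.025, fail to reject H0; the evidence is not statistically significant.

-0.637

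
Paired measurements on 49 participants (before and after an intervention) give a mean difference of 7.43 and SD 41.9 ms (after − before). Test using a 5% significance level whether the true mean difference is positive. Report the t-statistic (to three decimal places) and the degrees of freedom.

t = 1.241, df = 48

H0: μ_d = 0; H1: μ_d > 0 (paired t-test on the differences, right-tailed).
t = d̄/(s_d/√n) = 7.43/(41.9/√49) = 1.241
df = n − 1 = 48
p-value = P(T ≥ 1.241) ≈ 0.110
Since p ≈ 0.110 > α = 0.05, fail to reject H0; the data do not provide sufficient evidence against H0.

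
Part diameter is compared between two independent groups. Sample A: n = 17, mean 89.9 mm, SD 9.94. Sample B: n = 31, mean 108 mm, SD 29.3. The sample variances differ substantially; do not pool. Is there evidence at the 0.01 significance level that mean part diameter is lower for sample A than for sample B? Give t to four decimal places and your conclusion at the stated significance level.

t = -3.1270; reject H0

Let group 1 = sample A, group 2 = sample B. H0: μ_1 = μ_2; H1: μ_1 < μ_2 (Welch's two-sample t-test, left-tailed).
t = (x̄_1 − x̄_2)/√(s_1²/n_1 + s_2²/n_2) = (89.9 − 108)/√(9.94²/17 + 29.3²/31) = -3.1270
Welch–Satterthwaite df ≈ 40.56
p-value = P(T ≤ -3.1270) ≈ 0.0016
Since p ≈ 0.0016 < α = 0.01, reject H0; the evidence is statistically significant.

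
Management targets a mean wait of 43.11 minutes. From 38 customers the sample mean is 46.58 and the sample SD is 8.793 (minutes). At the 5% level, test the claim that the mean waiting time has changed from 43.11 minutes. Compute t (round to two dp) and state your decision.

t = 2.43; reject H0

H0: μ = 43.11; H1: μ ≠ 43.11 (one-sample t-test, two-sided).
t = (x̄ − μ₀)/(s/√n) = (46.58 − 43.11)/(8.793/√38) = 2.43
df = n − 1 = 37
Two-sided p-value ≈ 0.0199
Since p ≈ 0.0199 < α = 0.05, reject H0; the data support H1.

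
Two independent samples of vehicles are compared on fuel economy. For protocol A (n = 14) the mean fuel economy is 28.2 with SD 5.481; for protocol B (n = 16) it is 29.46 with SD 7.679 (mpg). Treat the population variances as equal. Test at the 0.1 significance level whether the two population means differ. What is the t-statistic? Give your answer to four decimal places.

-0.5102

Let group 1 = protocol A, group 2 = protocol B. H0: μ_1 = μ_2; H1: μ_1 ≠ μ_2 (two-sample pooled-variance t-test, two-sided).
s_p² = [(14−1)·5.481² + (16−1)·7.679²]/(14+16−2) = 45.5373
t = (28.2 − 29.46)/√[45.5373·(1/14 + 1/16)] = -0.5102
df = n₁ + n₂ − 2 = 28
Two-sided p-value ≈ 0.6139
Since p ≈ 0.6139 > α = 0.1, fail to reject H0; the evidence is not statistically significant.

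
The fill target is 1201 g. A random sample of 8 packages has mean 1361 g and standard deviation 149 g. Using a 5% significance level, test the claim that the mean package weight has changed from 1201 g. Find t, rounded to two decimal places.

3.04

H0: μ = 1201; H1: μ ≠ 1201 (one-sample t-test, two-sided).
t = (x̄ − μ₀)/(s/√n) = (1361 − 1201)/(149/√8) = 3.04
df = n − 1 = 7
Two-sided p-value ≈ 0.0189
Since p ≈ 0.0189 < α = 0.05, reject H0; the evidence is statistically significant.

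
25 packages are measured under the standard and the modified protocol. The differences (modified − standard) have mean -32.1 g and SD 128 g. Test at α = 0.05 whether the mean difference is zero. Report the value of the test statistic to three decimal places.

H0: μ_d = 0; H1: μ_d ≠ 0 (paired t-test on the differences, two-sided).
t = d̄/(s_d/√n) = -32.1/(128/√25) = -1.254
df = n − 1 = 24
Two-sided p-value ≈ 0.2220
Since p ≈ 0.2220 > α = 0.05, fail to reject H0; the data do not provide sufficient evidence against H0.

-1.254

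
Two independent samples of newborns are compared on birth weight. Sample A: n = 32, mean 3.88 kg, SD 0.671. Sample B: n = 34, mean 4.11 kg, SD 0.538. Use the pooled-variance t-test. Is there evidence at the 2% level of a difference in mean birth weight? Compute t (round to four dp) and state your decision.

t = -1.5408; fail to reject H0

Let group 1 = sample A, group 2 = sample B. H0: μ_1 = μ_2; H1: μ_1 ≠ μ_2 (two-sample pooled-variance t-test, two-sided).
s_p² = [(32−1)·0.671² + (34−1)·0.538²]/(32+34−2) = 0.36733
t = (3.88 − 4.11)/√[0.36733·(1/32 + 1/34)] = -1.5408
df = n₁ + n₂ − 2 = 64
Two-sided p-value ≈ 0.128
Since p ≈ 0.128 > α = 0.02, fail to reject H0; the data do not provide sufficient evidence against H0.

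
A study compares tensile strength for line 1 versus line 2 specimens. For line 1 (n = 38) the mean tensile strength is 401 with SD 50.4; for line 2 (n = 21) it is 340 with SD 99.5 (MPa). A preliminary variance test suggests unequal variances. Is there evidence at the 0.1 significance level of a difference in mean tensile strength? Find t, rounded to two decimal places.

Let group 1 = line 1, group 2 = line 2. H0: μ_1 = μ_2; H1: μ_1 ≠ μ_2 (Welch's two-sample t-test, two-sided).
t = (x̄_1 − x̄_2)/√(s_1²/n_1 + s_2²/n_2) = (401 − 340)/√(50.4²/38 + 99.5²/21) = 2.63
Welch–Satterthwaite df ≈ 25.79
Two-sided p-value ≈ 0.014
Since p ≈ 0.014 < α = 0.1, reject H0; the evidence is statistically significant.

2.63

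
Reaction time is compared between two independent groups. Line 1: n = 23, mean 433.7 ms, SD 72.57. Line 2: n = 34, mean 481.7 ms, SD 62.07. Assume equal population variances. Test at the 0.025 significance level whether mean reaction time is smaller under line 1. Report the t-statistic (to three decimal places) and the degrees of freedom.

Let group 1 = line 1, group 2 = line 2. H0: μ_1 = μ_2; H1: μ_1 < μ_2 (two-sample pooled-variance t-test, left-tailed).
s_p² = [(23−1)·72.57² + (34−1)·62.07²]/(23+34−2) = 4418.17
t = (433.7 − 481.7)/√[4418.17·(1/23 + 1/34)] = -2.675
df = n₁ + n₂ − 2 = 55
p-value = P(T ≤ -2.675) ≈ 0.0049
Since p ≈ 0.0049 < α = 0.025, reject H0; the data support H1.

t = -2.675, df = 55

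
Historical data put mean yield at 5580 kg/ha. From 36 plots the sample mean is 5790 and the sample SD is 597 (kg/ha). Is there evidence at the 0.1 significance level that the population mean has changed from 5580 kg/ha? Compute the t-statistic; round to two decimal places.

H0: μ = 5580; H1: μ ≠ 5580 (one-sample t-test, two-sided).
t = (x̄ − μ₀)/(s/√n) = (5790 − 5580)/(597/√36) = 2.11
df = n − 1 = 35
Two-sided p-value ≈ 0.042
Since p ≈ 0.042 < α = 0.1, reject H0; the evidence is statistically significant.

2.11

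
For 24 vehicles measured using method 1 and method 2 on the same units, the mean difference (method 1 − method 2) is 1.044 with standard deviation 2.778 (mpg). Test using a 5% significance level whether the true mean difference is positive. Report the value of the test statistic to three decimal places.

H0: μ_d = 0; H1: μ_d > 0 (paired t-test on the differences, right-tailed).
t = d̄/(s_d/√n) = 1.044/(2.778/√24) = 1.841
df = n − 1 = 23
p-value = P(T ≥ 1.841) ≈ 0.039
Since p ≈ 0.039 < α = 0.05, reject H0; the data support H1.

1.841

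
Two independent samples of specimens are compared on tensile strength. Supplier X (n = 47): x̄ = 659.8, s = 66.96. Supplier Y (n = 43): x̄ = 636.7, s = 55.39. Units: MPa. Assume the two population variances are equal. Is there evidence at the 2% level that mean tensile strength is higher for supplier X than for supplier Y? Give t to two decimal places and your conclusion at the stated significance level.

t = 1.77; fail to reject H0

Let group 1 = supplier X, group 2 = supplier Y. H0: μ_1 = μ_2; H1: μ_1 > μ_2 (two-sample pooled-variance t-test, right-tailed).
s_p² = [(47−1)·66.96² + (43−1)·55.39²]/(47+43−2) = 3808.02
t = (659.8 − 636.7)/√[3808.02·(1/47 + 1/43)] = 1.77
df = n₁ + n₂ − 2 = 88
p-value = P(T ≥ 1.77) ≈ 0.0398
Since p ≈ 0.0398 > α = 0.02, fail to reject H0; the evidence is not statistically significant.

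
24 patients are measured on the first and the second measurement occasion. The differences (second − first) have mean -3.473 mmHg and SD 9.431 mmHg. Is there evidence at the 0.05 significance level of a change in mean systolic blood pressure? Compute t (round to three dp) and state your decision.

t = -1.804; fail to reject H0

H0: μ_d = 0; H1: μ_d ≠ 0 (paired t-test on the differences, two-sided).
t = d̄/(s_d/√n) = -3.473/(9.431/√24) = -1.804
df = n − 1 = 23
Two-sided p-value ≈ 0.0843
Since p ≈ 0.0843 > α = 0.05, fail to reject H0; the data do not provide sufficient evidence against H0.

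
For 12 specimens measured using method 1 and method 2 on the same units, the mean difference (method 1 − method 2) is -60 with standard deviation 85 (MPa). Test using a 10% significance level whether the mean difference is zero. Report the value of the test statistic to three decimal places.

H0: μ_d = 0; H1: μ_d ≠ 0 (paired t-test on the differences, two-sided).
t = d̄/(s_d/√n) = -60/(85/√12) = -2.445
df = n − 1 = 11
Two-sided p-value ≈ 0.033
Since p ≈ 0.033 < α = 0.1, reject H0; the data support H1.

-2.445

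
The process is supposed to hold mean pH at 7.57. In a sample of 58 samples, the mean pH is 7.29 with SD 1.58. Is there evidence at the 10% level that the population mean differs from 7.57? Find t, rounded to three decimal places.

-1.350

H0: μ = 7.57; H1: μ ≠ 7.57 (one-sample t-test, two-sided).
t = (x̄ − μ₀)/(s/√n) = (7.29 − 7.57)/(1.58/√58) = -1.350
df = n − 1 = 57
Two-sided p-value ≈ 0.1825
Since p ≈ 0.1825 > α = 0.1, fail to reject H0; the evidence is not statistically significant.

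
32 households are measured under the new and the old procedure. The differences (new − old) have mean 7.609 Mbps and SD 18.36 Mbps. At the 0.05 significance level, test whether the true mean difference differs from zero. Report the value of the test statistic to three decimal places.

H0: μ_d = 0; H1: μ_d ≠ 0 (paired t-test on the differences, two-sided).
t = d̄/(s_d/√n) = 7.609/(18.36/√32) = 2.344
df = n − 1 = 31
Two-sided p-value ≈ 0.026
Since p ≈ 0.026 < α = 0.05, reject H0; the data support H1.

2.344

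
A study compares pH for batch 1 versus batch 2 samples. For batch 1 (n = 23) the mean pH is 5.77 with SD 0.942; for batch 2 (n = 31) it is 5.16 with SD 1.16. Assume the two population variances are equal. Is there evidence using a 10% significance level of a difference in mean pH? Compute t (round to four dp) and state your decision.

Let group 1 = batch 1, group 2 = batch 2. H0: μ_1 = μ_2; H1: μ_1 ≠ μ_2 (two-sample pooled-variance t-test, two-sided).
s_p² = [(23−1)·0.942² + (31−1)·1.16²]/(23+31−2) = 1.15173
t = (5.77 − 5.16)/√[1.15173·(1/23 + 1/31)] = 2.0654
df = n₁ + n₂ − 2 = 52
Two-sided p-value ≈ 0.0439
Since p ≈ 0.0439 < α = 0.1, reject H0; the data support H1.

t = 2.0654; reject H0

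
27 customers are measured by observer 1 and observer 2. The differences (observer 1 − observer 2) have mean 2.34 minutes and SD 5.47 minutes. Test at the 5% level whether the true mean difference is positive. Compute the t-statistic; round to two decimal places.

2.22

H0: μ_d = 0; H1: μ_d > 0 (paired t-test on the differences, right-tailed).
t = d̄/(s_d/√n) = 2.34/(5.47/√27) = 2.22
df = n − 1 = 26
p-value = P(T ≥ 2.22) ≈ 0.0176
Since p ≈ 0.0176 < α = 0.05, reject H0; the data support H1.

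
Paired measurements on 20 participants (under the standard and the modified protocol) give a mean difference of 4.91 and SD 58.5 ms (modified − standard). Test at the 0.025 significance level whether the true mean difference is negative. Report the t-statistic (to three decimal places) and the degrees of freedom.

H0: μ_d = 0; H1: μ_d < 0 (paired t-test on the differences, left-tailed).
t = d̄/(s_d/√n) = 4.91/(58.5/√20) = 0.375
df = n − 1 = 19
p-value = P(T ≤ 0.375) ≈ 0.644
Since p ≈ 0.644 > α = 0.025, fail to reject H0; the data do not provide sufficient evidence against H0.

t = 0.375, df = 19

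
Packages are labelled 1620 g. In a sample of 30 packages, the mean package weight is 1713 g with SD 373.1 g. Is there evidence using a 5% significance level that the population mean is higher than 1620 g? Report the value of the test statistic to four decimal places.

1.3653

H0: μ = 1620; H1: μ > 1620 (one-sample t-test, right-tailed).
t = (x̄ − μ₀)/(s/√n) = (1713 − 1620)/(373.1/√30) = 1.3653
df = n − 1 = 29
p-value = P(T ≥ 1.3653) ≈ 0.0913
Since p ≈ 0.0913 > α = 0.05, fail to reject H0; the evidence is not statistically significant.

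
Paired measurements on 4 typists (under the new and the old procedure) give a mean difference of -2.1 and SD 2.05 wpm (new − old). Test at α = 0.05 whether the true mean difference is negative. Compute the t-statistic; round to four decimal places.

H0: μ_d = 0; H1: μ_d < 0 (paired t-test on the differences, left-tailed).
t = d̄/(s_d/√n) = -2.1/(2.05/√4) = -2.0488
df = n − 1 = 3
p-value = P(T ≤ -2.0488) ≈ 0.066
Since p ≈ 0.066 > α = 0.05, fail to reject H0; the evidence is not statistically significant.

-2.0488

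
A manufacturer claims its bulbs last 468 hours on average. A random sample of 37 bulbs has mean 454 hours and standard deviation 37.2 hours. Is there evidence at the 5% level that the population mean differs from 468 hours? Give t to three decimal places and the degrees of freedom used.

t = -2.289, df = 36

H0: μ = 468; H1: μ ≠ 468 (one-sample t-test, two-sided).
t = (x̄ − μ₀)/(s/√n) = (454 − 468)/(37.2/√37) = -2.289
df = n − 1 = 36
Two-sided p-value ≈ 0.0280
Since p ≈ 0.0280 < α = 0.05, reject H0; the data support H1.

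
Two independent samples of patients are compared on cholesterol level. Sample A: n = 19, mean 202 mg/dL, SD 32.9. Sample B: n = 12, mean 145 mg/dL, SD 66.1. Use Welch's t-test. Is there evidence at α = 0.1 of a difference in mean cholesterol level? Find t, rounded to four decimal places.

Let group 1 = sample A, group 2 = sample B. H0: μ_1 = μ_2; H1: μ_1 ≠ μ_2 (Welch's two-sample t-test, two-sided).
t = (x̄_1 − x̄_2)/√(s_1²/n_1 + s_2²/n_2) = (202 − 145)/√(32.9²/19 + 66.1²/12) = 2.7778
Welch–Satterthwaite df ≈ 14.49
Two-sided p-value ≈ 0.014
Since p ≈ 0.014 < α = 0.1, reject H0; the data support H1.

2.7778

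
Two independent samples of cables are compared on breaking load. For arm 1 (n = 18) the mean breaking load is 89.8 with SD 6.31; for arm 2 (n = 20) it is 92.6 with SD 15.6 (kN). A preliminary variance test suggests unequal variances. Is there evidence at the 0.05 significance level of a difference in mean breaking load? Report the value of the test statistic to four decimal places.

Let group 1 = arm 1, group 2 = arm 2. H0: μ_1 = μ_2; H1: μ_1 ≠ μ_2 (Welch's two-sample t-test, two-sided).
t = (x̄_1 − x̄_2)/√(s_1²/n_1 + s_2²/n_2) = (89.8 − 92.6)/√(6.31²/18 + 15.6²/20) = -0.7384
Welch–Satterthwaite df ≈ 25.59
Two-sided p-value ≈ 0.4670
Since p ≈ 0.4670 > α = 0.05, fail to reject H0; the data do not provide sufficient evidence against H0.

-0.7384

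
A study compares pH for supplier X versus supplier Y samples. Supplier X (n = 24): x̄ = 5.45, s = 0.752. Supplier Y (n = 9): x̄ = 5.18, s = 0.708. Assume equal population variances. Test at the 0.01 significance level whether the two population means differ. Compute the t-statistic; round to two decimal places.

0.93

Let group 1 = supplier X, group 2 = supplier Y. H0: μ_1 = μ_2; H1: μ_1 ≠ μ_2 (two-sample pooled-variance t-test, two-sided).
s_p² = [(24−1)·0.752² + (9−1)·0.708²]/(24+9−2) = 0.548926
t = (5.45 − 5.18)/√[0.548926·(1/24 + 1/9)] = 0.93
df = n₁ + n₂ − 2 = 31
Two-sided p-value ≈ 0.358
Since p ≈ 0.358 > α = 0.01, fail to reject H0; the evidence is not statistically significant.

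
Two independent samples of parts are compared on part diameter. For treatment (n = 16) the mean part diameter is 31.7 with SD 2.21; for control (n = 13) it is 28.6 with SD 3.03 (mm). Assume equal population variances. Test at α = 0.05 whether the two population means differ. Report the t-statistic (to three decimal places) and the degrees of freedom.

t = 3.185, df = 27

Let group 1 = treatment, group 2 = control. H0: μ_1 = μ_2; H1: μ_1 ≠ μ_2 (two-sample pooled-variance t-test, two-sided).
s_p² = [(16−1)·2.21² + (13−1)·3.03²]/(16+13−2) = 6.79379
t = (31.7 − 28.6)/√[6.79379·(1/16 + 1/13)] = 3.185
df = n₁ + n₂ − 2 = 27
Two-sided p-value ≈ 0.004
Since p ≈ 0.004 < α = 0.05, reject H0; the evidence is statistically significant.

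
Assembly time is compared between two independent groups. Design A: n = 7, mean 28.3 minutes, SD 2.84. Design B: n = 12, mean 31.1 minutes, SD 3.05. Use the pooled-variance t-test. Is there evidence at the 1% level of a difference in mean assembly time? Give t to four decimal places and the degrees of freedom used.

Let group 1 = design A, group 2 = design B. H0: μ_1 = μ_2; H1: μ_1 ≠ μ_2 (two-sample pooled-variance t-test, two-sided).
s_p² = [(7−1)·2.84² + (12−1)·3.05²]/(7+12−2) = 8.86595
t = (28.3 − 31.1)/√[8.86595·(1/7 + 1/12)] = -1.9772
df = n₁ + n₂ − 2 = 17
Two-sided p-value ≈ 0.0645
Since p ≈ 0.0645 > α = 0.01, fail to reject H0; the evidence is not statistically significant.

t = -1.9772, df = 17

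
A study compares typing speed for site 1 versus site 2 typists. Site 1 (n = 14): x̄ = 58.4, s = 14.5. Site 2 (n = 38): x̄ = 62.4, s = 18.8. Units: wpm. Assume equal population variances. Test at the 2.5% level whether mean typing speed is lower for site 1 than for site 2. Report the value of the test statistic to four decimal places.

Let group 1 = site 1, group 2 = site 2. H0: μ_1 = μ_2; H1: μ_1 < μ_2 (two-sample pooled-variance t-test, left-tailed).
s_p² = [(14−1)·14.5² + (38−1)·18.8²]/(14+38−2) = 316.211
t = (58.4 − 62.4)/√[316.211·(1/14 + 1/38)] = -0.7195
df = n₁ + n₂ − 2 = 50
p-value = P(T ≤ -0.7195) ≈ 0.2376
Since p ≈ 0.2376 > α = 0.025, fail to reject H0; the data do not provide sufficient evidence against H0.

-0.7195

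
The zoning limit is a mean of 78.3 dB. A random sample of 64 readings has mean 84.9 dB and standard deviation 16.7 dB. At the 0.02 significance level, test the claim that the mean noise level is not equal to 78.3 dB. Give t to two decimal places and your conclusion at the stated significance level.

H0: μ = 78.3; H1: μ ≠ 78.3 (one-sample t-test, two-sided).
t = (x̄ − μ₀)/(s/√n) = (84.9 − 78.3)/(16.7/√64) = 3.16
df = n − 1 = 63
Two-sided p-value ≈ 0.002
Since p ≈ 0.002 < α = 0.02, reject H0; the data support H1.

t = 3.16; reject H0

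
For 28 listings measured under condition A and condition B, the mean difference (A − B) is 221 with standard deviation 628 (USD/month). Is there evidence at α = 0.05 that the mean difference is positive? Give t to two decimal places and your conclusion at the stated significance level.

t = 1.86; reject H0

H0: μ_d = 0; H1: μ_d > 0 (paired t-test on the differences, right-tailed).
t = d̄/(s_d/√n) = 221/(628/√28) = 1.86
df = n − 1 = 27
p-value = P(T ≥ 1.86) ≈ 0.037
Since p ≈ 0.037 < α = 0.05, reject H0; the evidence is statistically significant.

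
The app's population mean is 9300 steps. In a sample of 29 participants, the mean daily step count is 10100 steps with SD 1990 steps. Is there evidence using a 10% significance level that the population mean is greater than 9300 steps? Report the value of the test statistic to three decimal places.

H0: μ = 9300; H1: μ > 9300 (one-sample t-test, right-tailed).
t = (x̄ − μ₀)/(s/√n) = (10100 − 9300)/(1990/√29) = 2.165
df = n − 1 = 28
p-value = P(T ≥ 2.165) ≈ 0.0195
Since p ≈ 0.0195 < α = 0.1, reject H0; the data support H1.

2.165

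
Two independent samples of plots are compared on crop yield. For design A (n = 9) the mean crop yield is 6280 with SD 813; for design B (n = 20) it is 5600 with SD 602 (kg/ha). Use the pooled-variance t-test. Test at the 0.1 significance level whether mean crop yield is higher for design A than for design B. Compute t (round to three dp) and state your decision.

t = 2.523; reject H0

Let group 1 = design A, group 2 = design B. H0: μ_1 = μ_2; H1: μ_1 > μ_2 (two-sample pooled-variance t-test, right-tailed).
s_p² = [(9−1)·813² + (20−1)·602²]/(9+20−2) = 450868
t = (6280 − 5600)/√[450868·(1/9 + 1/20)] = 2.523
df = n₁ + n₂ − 2 = 27
p-value = P(T ≥ 2.523) ≈ 0.009
Since p ≈ 0.009 < α = 0.1, reject H0; the data support H1.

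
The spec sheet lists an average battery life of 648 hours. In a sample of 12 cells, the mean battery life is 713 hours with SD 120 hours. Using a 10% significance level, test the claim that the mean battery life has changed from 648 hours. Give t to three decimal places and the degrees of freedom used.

H0: μ = 648; H1: μ ≠ 648 (one-sample t-test, two-sided).
t = (x̄ − μ₀)/(s/√n) = (713 − 648)/(120/√12) = 1.876
df = n − 1 = 11
Two-sided p-value ≈ 0.0874
Since p ≈ 0.0874 < α = 0.1, reject H0; the evidence is statistically significant.

t = 1.876, df = 11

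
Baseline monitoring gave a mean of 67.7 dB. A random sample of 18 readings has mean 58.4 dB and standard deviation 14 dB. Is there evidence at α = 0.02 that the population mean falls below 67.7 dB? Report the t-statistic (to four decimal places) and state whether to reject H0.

t = -2.8183; reject H0

H0: μ = 67.7; H1: μ < 67.7 (one-sample t-test, left-tailed).
t = (x̄ − μ₀)/(s/√n) = (58.4 − 67.7)/(14/√18) = -2.8183
df = n − 1 = 17
p-value = P(T ≤ -2.8183) ≈ 0.006
Since p ≈ 0.006 < α = 0.02, reject H0; the evidence is statistically significant.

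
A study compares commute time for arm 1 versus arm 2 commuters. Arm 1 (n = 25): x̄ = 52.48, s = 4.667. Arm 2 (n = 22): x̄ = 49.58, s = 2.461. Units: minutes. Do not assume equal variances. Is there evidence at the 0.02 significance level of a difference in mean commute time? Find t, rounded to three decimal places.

2.708

Let group 1 = arm 1, group 2 = arm 2. H0: μ_1 = μ_2; H1: μ_1 ≠ μ_2 (Welch's two-sample t-test, two-sided).
t = (x̄_1 − x̄_2)/√(s_1²/n_1 + s_2²/n_2) = (52.48 − 49.58)/√(4.667²/25 + 2.461²/22) = 2.708
Welch–Satterthwaite df ≈ 37.31
Two-sided p-value ≈ 0.010
Since p ≈ 0.010 < α = 0.02, reject H0; the evidence is statistically significant.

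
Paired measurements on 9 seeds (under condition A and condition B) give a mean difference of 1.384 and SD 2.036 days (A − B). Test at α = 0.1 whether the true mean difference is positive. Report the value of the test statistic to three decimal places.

2.039

H0: μ_d = 0; H1: μ_d > 0 (paired t-test on the differences, right-tailed).
t = d̄/(s_d/√n) = 1.384/(2.036/√9) = 2.039
df = n − 1 = 8
p-value = P(T ≥ 2.039) ≈ 0.038
Since p ≈ 0.038 < α = 0.1, reject H0; the evidence is statistically significant.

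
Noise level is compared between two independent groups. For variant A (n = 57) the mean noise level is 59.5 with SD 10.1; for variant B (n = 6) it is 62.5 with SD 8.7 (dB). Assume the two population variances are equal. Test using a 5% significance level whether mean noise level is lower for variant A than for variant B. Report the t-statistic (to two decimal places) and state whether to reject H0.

t = -0.70; fail to reject H0

Let group 1 = variant A, group 2 = variant B. H0: μ_1 = μ_2; H1: μ_1 < μ_2 (two-sample pooled-variance t-test, left-tailed).
s_p² = [(57−1)·10.1² + (6−1)·8.7²]/(57+6−2) = 99.8526
t = (59.5 − 62.5)/√[99.8526·(1/57 + 1/6)] = -0.70
df = n₁ + n₂ − 2 = 61
p-value = P(T ≤ -0.70) ≈ 0.2435
Since p ≈ 0.2435 > α = 0.05, fail to reject H0; the evidence is not statistically significant.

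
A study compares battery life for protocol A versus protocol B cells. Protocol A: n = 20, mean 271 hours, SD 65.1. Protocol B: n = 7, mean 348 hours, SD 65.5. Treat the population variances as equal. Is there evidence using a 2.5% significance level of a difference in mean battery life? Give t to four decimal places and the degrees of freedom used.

Let group 1 = protocol A, group 2 = protocol B. H0: μ_1 = μ_2; H1: μ_1 ≠ μ_2 (two-sample pooled-variance t-test, two-sided).
s_p² = [(20−1)·65.1² + (7−1)·65.5²]/(20+7−2) = 4250.55
t = (271 − 348)/√[4250.55·(1/20 + 1/7)] = -2.6894
df = n₁ + n₂ − 2 = 25
Two-sided p-value ≈ 0.0126
Since p ≈ 0.0126 < α = 0.025, reject H0; the data support H1.

t = -2.6894, df = 25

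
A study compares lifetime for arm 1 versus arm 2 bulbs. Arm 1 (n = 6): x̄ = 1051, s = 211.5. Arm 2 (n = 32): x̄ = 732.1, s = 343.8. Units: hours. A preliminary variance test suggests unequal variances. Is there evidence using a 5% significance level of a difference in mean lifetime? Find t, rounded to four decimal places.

Let group 1 = arm 1, group 2 = arm 2. H0: μ_1 = μ_2; H1: μ_1 ≠ μ_2 (Welch's two-sample t-test, two-sided).
t = (x̄_1 − x̄_2)/√(s_1²/n_1 + s_2²/n_2) = (1051 − 732.1)/√(211.5²/6 + 343.8²/32) = 3.0202
Welch–Satterthwaite df ≈ 10.76
Two-sided p-value ≈ 0.0119
Since p ≈ 0.0119 < α = 0.05, reject H0; the data support H1.

3.0202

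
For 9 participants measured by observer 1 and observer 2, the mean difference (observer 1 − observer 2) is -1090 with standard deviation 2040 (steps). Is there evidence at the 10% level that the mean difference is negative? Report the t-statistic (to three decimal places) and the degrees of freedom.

H0: μ_d = 0; H1: μ_d < 0 (paired t-test on the differences, left-tailed).
t = d̄/(s_d/√n) = -1090/(2040/√9) = -1.603
df = n − 1 = 8
p-value = P(T ≤ -1.603) ≈ 0.0738
Since p ≈ 0.0738 < α = 0.1, reject H0; the data support H1.

t = -1.603, df = 8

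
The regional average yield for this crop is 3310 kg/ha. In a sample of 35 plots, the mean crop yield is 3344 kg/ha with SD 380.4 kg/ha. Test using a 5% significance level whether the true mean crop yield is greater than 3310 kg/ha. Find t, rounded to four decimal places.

H0: μ = 3310; H1: μ > 3310 (one-sample t-test, right-tailed).
t = (x̄ − μ₀)/(s/√n) = (3344 − 3310)/(380.4/√35) = 0.5288
df = n − 1 = 34
p-value = P(T ≥ 0.5288) ≈ 0.300
Since p ≈ 0.300 > α = 0.05, fail to reject H0; the data do not provide sufficient evidence against H0.

0.5288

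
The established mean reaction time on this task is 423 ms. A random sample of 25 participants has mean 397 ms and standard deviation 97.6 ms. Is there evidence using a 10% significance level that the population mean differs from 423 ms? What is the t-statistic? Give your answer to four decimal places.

-1.3320

H0: μ = 423; H1: μ ≠ 423 (one-sample t-test, two-sided).
t = (x̄ − μ₀)/(s/√n) = (397 − 423)/(97.6/√25) = -1.3320
df = n − 1 = 24
Two-sided p-value ≈ 0.1954
Since p ≈ 0.1954 > α = 0.1, fail to reject H0; the data do not provide sufficient evidence against H0.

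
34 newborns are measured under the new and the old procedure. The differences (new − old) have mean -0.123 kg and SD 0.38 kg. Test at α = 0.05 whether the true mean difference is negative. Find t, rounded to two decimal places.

H0: μ_d = 0; H1: μ_d < 0 (paired t-test on the differences, left-tailed).
t = d̄/(s_d/√n) = -0.123/(0.38/√34) = -1.89
df = n − 1 = 33
p-value = P(T ≤ -1.89) ≈ 0.034
Since p ≈ 0.034 < α = 0.05, reject H0; the data support H1.

-1.89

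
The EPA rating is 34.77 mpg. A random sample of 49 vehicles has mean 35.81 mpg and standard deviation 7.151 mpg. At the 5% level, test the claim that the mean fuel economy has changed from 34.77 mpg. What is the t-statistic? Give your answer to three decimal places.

H0: μ = 34.77; H1: μ ≠ 34.77 (one-sample t-test, two-sided).
t = (x̄ − μ₀)/(s/√n) = (35.81 − 34.77)/(7.151/√49) = 1.018
df = n − 1 = 48
Two-sided p-value ≈ 0.3138
Since p ≈ 0.3138 > α = 0.05, fail to reject H0; the data do not provide sufficient evidence against H0.

1.018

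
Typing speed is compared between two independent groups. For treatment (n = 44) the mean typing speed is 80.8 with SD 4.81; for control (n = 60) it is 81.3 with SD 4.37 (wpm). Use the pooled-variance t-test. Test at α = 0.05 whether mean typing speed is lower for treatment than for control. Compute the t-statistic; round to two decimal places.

-0.55

Let group 1 = treatment, group 2 = control. H0: μ_1 = μ_2; H1: μ_1 < μ_2 (two-sample pooled-variance t-test, left-tailed).
s_p² = [(44−1)·4.81² + (60−1)·4.37²]/(44+60−2) = 20.7997
t = (80.8 − 81.3)/√[20.7997·(1/44 + 1/60)] = -0.55
df = n₁ + n₂ − 2 = 102
p-value = P(T ≤ -0.55) ≈ 0.2910
Since p ≈ 0.2910 > α = 0.05, fail to reject H0; the evidence is not statistically significant.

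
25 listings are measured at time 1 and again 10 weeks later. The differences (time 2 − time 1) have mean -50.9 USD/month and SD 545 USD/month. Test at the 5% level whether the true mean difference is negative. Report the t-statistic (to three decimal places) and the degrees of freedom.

H0: μ_d = 0; H1: μ_d < 0 (paired t-test on the differences, left-tailed).
t = d̄/(s_d/√n) = -50.9/(545/√25) = -0.467
df = n − 1 = 24
p-value = P(T ≤ -0.467) ≈ 0.322
Since p ≈ 0.322 > α = 0.05, fail to reject H0; the data do not provide sufficient evidence against H0.

t = -0.467, df = 24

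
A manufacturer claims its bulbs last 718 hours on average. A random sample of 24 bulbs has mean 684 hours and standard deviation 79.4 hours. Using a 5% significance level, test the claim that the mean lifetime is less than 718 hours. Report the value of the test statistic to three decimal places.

H0: μ = 718; H1: μ < 718 (one-sample t-test, left-tailed).
t = (x̄ − μ₀)/(s/√n) = (684 − 718)/(79.4/√24) = -2.098
df = n − 1 = 23
p-value = P(T ≤ -2.098) ≈ 0.024
Since p ≈ 0.024 < α = 0.05, reject H0; the evidence is statistically significant.

-2.098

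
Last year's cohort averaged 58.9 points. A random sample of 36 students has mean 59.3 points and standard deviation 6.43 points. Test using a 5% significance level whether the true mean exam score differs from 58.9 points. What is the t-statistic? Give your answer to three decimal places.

0.373

H0: μ = 58.9; H1: μ ≠ 58.9 (one-sample t-test, two-sided).
t = (x̄ − μ₀)/(s/√n) = (59.3 − 58.9)/(6.43/√36) = 0.373
df = n − 1 = 35
Two-sided p-value ≈ 0.7112
Since p ≈ 0.7112 > α = 0.05, fail to reject H0; the data do not provide sufficient evidence against H0.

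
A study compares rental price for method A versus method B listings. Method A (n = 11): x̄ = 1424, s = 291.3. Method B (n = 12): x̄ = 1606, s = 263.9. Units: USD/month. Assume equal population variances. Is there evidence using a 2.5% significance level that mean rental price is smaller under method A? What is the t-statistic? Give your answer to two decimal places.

-1.57

Let group 1 = method A, group 2 = method B. H0: μ_1 = μ_2; H1: μ_1 < μ_2 (two-sample pooled-variance t-test, left-tailed).
s_p² = [(11−1)·291.3² + (12−1)·263.9²]/(11+12−2) = 76887.2
t = (1424 − 1606)/√[76887.2·(1/11 + 1/12)] = -1.57
df = n₁ + n₂ − 2 = 21
p-value = P(T ≤ -1.57) ≈ 0.065
Since p ≈ 0.065 > α = 0.025, fail to reject H0; the data do not provide sufficient evidence against H0.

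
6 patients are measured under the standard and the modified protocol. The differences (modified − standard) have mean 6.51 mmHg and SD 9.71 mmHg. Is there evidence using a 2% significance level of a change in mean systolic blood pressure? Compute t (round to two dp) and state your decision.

H0: μ_d = 0; H1: μ_d ≠ 0 (paired t-test on the differences, two-sided).
t = d̄/(s_d/√n) = 6.51/(9.71/√6) = 1.64
df = n − 1 = 5
Two-sided p-value ≈ 0.1615
Since p ≈ 0.1615 > α = 0.02, fail to reject H0; the data do not provide sufficient evidence against H0.

t = 1.64; fail to reject H0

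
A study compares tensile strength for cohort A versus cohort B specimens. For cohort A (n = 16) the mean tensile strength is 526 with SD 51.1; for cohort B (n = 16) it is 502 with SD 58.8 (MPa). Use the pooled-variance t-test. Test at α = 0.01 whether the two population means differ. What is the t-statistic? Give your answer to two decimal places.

1.23

Let group 1 = cohort A, group 2 = cohort B. H0: μ_1 = μ_2; H1: μ_1 ≠ μ_2 (two-sample pooled-variance t-test, two-sided).
s_p² = [(16−1)·51.1² + (16−1)·58.8²]/(16+16−2) = 3034.32
t = (526 − 502)/√[3034.32·(1/16 + 1/16)] = 1.23
df = n₁ + n₂ − 2 = 30
Two-sided p-value ≈ 0.2274
Since p ≈ 0.2274 > α = 0.01, fail to reject H0; the data do not provide sufficient evidence against H0.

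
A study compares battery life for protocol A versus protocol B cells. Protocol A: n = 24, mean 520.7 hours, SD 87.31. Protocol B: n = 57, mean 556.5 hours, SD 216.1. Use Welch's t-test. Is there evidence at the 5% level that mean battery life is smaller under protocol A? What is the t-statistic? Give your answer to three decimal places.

-1.062

Let group 1 = protocol A, group 2 = protocol B. H0: μ_1 = μ_2; H1: μ_1 < μ_2 (Welch's two-sample t-test, left-tailed).
t = (x̄_1 − x̄_2)/√(s_1²/n_1 + s_2²/n_2) = (520.7 − 556.5)/√(87.31²/24 + 216.1²/57) = -1.062
Welch–Satterthwaite df ≈ 78.95
p-value = P(T ≤ -1.062) ≈ 0.146
Since p ≈ 0.146 > α = 0.05, fail to reject H0; the data do not provide sufficient evidence against H0.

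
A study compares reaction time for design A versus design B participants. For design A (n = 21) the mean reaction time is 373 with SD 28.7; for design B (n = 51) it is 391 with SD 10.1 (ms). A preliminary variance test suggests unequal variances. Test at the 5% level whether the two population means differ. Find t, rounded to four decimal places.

-2.8035

Let group 1 = design A, group 2 = design B. H0: μ_1 = μ_2; H1: μ_1 ≠ μ_2 (Welch's two-sample t-test, two-sided).
t = (x̄_1 − x̄_2)/√(s_1²/n_1 + s_2²/n_2) = (373 − 391)/√(28.7²/21 + 10.1²/51) = -2.8035
Welch–Satterthwaite df ≈ 22.07
Two-sided p-value ≈ 0.0103
Since p ≈ 0.0103 < α = 0.05, reject H0; the data support H1.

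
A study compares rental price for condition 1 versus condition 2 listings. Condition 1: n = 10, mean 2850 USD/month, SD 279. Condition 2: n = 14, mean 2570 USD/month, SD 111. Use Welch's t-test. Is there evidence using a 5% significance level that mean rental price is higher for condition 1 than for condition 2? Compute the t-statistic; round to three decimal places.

3.008

Let group 1 = condition 1, group 2 = condition 2. H0: μ_1 = μ_2; H1: μ_1 > μ_2 (Welch's two-sample t-test, right-tailed).
t = (x̄_1 − x̄_2)/√(s_1²/n_1 + s_2²/n_2) = (2850 − 2570)/√(279²/10 + 111²/14) = 3.008
Welch–Satterthwaite df ≈ 11.05
p-value = P(T ≥ 3.008) ≈ 0.006
Since p ≈ 0.006 < α = 0.05, reject H0; the evidence is statistically significant.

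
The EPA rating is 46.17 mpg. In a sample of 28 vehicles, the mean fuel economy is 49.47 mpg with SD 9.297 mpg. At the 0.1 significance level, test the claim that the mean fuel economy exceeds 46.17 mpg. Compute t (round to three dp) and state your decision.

H0: μ = 46.17; H1: μ > 46.17 (one-sample t-test, right-tailed).
t = (x̄ − μ₀)/(s/√n) = (49.47 − 46.17)/(9.297/√28) = 1.878
df = n − 1 = 27
p-value = P(T ≥ 1.878) ≈ 0.0356
Since p ≈ 0.0356 < α = 0.1, reject H0; the evidence is statistically significant.

t = 1.878; reject H0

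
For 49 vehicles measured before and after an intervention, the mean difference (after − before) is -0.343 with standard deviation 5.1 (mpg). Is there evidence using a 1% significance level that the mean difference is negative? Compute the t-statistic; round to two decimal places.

-0.47

H0: μ_d = 0; H1: μ_d < 0 (paired t-test on the differences, left-tailed).
t = d̄/(s_d/√n) = -0.343/(5.1/√49) = -0.47
df = n − 1 = 48
p-value = P(T ≤ -0.47) ≈ 0.3200
Since p ≈ 0.3200 > α = 0.01, fail to reject H0; the data do not provide sufficient evidence against H0.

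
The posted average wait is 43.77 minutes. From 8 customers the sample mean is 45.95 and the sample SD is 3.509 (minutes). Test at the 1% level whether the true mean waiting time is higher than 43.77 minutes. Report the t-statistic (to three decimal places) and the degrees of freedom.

t = 1.757, df = 7

H0: μ = 43.77; H1: μ > 43.77 (one-sample t-test, right-tailed).
t = (x̄ − μ₀)/(s/√n) = (45.95 − 43.77)/(3.509/√8) = 1.757
df = n − 1 = 7
p-value = P(T ≥ 1.757) ≈ 0.0612
Since p ≈ 0.0612 > α = 0.01, fail to reject H0; the evidence is not statistically significant.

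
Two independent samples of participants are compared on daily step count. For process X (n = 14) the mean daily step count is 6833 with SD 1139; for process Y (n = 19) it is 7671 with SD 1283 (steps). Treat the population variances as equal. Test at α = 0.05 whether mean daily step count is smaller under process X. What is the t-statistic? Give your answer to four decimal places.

Let group 1 = process X, group 2 = process Y. H0: μ_1 = μ_2; H1: μ_1 < μ_2 (two-sample pooled-variance t-test, left-tailed).
s_p² = [(14−1)·1139² + (19−1)·1283²]/(14+19−2) = 1499830
t = (6833 − 7671)/√[1499830·(1/14 + 1/19)] = -1.9427
df = n₁ + n₂ − 2 = 31
p-value = P(T ≤ -1.9427) ≈ 0.031
Since p ≈ 0.031 < α = 0.05, reject H0; the evidence is statistically significant.

-1.9427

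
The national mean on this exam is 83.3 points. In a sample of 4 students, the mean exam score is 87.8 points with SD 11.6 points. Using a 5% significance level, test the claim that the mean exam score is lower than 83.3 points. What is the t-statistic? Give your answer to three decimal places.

0.776

H0: μ = 83.3; H1: μ < 83.3 (one-sample t-test, left-tailed).
t = (x̄ − μ₀)/(s/√n) = (87.8 − 83.3)/(11.6/√4) = 0.776
df = n − 1 = 3
p-value = P(T ≤ 0.776) ≈ 0.7528
Since p ≈ 0.7528 > α = 0.05, fail to reject H0; the data do not provide sufficient evidence against H0.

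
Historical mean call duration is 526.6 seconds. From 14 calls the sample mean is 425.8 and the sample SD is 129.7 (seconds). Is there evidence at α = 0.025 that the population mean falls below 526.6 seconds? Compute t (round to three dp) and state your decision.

H0: μ = 526.6; H1: μ < 526.6 (one-sample t-test, left-tailed).
t = (x̄ − μ₀)/(s/√n) = (425.8 − 526.6)/(129.7/√14) = -2.908
df = n − 1 = 13
p-value = P(T ≤ -2.908) ≈ 0.0061
Since p ≈ 0.0061 < α = 0.025, reject H0; the evidence is statistically significant.

t = -2.908; reject H0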